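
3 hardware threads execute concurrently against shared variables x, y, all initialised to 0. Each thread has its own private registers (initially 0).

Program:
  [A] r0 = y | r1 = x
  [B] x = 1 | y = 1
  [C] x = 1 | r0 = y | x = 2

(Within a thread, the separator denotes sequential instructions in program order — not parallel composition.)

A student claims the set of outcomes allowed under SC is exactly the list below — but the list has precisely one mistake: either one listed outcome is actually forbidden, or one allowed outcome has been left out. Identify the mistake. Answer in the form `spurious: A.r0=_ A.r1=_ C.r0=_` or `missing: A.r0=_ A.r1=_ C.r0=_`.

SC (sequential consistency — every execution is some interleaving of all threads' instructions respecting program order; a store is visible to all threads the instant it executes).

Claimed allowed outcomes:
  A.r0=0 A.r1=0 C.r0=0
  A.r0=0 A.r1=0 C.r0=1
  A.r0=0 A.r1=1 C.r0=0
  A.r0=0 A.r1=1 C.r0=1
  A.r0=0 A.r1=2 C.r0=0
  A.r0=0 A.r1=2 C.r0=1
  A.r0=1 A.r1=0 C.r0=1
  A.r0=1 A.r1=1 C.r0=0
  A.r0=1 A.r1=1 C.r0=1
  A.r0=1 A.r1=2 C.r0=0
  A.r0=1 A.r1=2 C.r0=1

spurious: A.r0=1 A.r1=0 C.r0=1

outcome vector order: (A.r0,A.r1,C.r0)
under SC → <0 0 0>, <0 0 1>, <0 1 0>, <0 1 1>, <0 2 0>, <0 2 1>, <1 1 0>, <1 1 1>, <1 2 0>, <1 2 1>
claimed∖SC = {<1 0 1>}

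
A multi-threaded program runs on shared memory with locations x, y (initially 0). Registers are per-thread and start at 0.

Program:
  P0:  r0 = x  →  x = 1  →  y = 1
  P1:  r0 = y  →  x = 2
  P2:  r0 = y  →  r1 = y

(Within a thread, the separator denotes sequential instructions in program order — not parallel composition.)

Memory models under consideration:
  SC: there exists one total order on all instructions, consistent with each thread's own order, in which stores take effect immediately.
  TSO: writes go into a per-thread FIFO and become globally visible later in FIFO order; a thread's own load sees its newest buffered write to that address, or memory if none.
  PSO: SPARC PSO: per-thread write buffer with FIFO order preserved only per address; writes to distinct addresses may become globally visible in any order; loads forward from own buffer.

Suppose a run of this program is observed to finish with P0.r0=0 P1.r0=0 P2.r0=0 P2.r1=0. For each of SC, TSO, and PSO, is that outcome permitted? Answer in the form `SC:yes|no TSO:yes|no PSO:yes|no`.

SC:yes TSO:yes PSO:yes

outcome vector order: (P0.r0,P1.r0,P2.r0,P2.r1)
SC (9): 0/0/0/0 0/0/0/1 0/0/1/1 0/1/0/0 0/1/0/1 0/1/1/1 2/0/0/0 2/0/0/1 2/0/1/1
TSO (9): 0/0/0/0 0/0/0/1 0/0/1/1 0/1/0/0 0/1/0/1 0/1/1/1 2/0/0/0 2/0/0/1 2/0/1/1
PSO (9): 0/0/0/0 0/0/0/1 0/0/1/1 0/1/0/0 0/1/0/1 0/1/1/1 2/0/0/0 2/0/0/1 2/0/1/1
target 0/0/0/0 ∈ {SC,TSO,PSO}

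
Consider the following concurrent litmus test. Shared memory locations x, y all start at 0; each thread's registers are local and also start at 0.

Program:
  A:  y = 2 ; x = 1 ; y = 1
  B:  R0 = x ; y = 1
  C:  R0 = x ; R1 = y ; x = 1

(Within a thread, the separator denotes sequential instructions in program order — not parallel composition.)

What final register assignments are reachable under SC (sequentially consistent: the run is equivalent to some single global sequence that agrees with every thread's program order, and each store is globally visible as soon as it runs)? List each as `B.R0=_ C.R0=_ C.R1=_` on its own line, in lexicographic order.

B.R0=0 C.R0=0 C.R1=0
B.R0=0 C.R0=0 C.R1=1
B.R0=0 C.R0=0 C.R1=2
B.R0=0 C.R0=1 C.R1=1
B.R0=0 C.R0=1 C.R1=2
B.R0=1 C.R0=0 C.R1=0
B.R0=1 C.R0=0 C.R1=1
B.R0=1 C.R0=0 C.R1=2
B.R0=1 C.R0=1 C.R1=1
B.R0=1 C.R0=1 C.R1=2

outcome vector order: (B.R0,C.R0,C.R1)
|SC outcomes| = 10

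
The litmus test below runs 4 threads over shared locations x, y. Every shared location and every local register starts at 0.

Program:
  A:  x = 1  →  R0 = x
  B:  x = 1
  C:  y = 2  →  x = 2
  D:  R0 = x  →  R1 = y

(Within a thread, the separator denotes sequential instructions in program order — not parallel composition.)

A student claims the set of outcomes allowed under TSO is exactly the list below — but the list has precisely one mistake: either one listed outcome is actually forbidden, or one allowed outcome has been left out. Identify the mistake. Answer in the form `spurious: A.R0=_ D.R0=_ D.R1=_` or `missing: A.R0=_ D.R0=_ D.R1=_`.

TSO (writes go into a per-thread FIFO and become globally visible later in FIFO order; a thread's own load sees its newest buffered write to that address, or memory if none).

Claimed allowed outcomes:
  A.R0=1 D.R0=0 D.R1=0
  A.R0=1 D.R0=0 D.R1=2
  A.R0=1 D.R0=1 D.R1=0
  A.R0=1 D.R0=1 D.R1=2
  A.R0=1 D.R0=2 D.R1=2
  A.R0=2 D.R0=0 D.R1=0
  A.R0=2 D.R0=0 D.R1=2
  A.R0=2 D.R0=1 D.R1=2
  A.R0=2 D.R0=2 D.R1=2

missing: A.R0=2 D.R0=1 D.R1=0

outcome vector order: (A.R0,D.R0,D.R1)
[TSO] allowed = {(1,0,0), (1,0,2), (1,1,0), (1,1,2), (1,2,2), (2,0,0), (2,0,2), (2,1,0), (2,1,2), (2,2,2)}
TSO∖claimed = {(2,1,0)}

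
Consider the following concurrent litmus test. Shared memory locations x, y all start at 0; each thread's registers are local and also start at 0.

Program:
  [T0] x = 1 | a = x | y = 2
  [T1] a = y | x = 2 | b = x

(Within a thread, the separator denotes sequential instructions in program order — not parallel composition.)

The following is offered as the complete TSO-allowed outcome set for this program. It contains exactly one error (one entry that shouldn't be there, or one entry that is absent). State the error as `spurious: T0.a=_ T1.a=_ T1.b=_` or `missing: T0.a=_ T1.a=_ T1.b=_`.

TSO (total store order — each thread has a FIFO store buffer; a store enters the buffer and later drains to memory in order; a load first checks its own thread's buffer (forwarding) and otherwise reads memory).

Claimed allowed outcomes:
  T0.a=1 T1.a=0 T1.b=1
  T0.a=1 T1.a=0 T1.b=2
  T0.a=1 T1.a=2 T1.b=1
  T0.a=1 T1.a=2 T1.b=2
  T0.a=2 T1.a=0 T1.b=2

outcome vector order: (T0.a,T1.a,T1.b)
[TSO] allowed = {101; 102; 122; 202}
claimed∖TSO = {121}

spurious: T0.a=1 T1.a=2 T1.b=1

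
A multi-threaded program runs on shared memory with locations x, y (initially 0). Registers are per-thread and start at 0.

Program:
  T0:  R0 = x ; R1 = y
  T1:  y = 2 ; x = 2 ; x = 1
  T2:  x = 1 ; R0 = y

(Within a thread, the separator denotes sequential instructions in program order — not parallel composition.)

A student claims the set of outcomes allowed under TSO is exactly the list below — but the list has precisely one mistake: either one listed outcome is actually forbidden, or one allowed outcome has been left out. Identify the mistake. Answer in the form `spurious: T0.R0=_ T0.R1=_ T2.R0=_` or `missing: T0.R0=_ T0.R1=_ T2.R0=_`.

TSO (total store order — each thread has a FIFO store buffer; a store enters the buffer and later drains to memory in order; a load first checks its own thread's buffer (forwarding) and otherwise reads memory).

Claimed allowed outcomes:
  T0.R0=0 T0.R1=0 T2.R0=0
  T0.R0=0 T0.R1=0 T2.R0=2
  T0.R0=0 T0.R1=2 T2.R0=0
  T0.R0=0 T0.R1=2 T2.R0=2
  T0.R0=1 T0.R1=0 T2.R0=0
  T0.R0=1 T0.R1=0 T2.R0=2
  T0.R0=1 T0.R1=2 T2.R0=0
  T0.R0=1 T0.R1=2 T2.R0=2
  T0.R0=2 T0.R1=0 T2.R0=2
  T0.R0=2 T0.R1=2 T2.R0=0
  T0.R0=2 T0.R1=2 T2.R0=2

spurious: T0.R0=2 T0.R1=0 T2.R0=2

outcome vector order: (T0.R0,T0.R1,T2.R0)
[TSO] allowed = {0/0/0; 0/0/2; 0/2/0; 0/2/2; 1/0/0; 1/0/2; 1/2/0; 1/2/2; 2/2/0; 2/2/2}
claimed∖TSO = {2/0/2}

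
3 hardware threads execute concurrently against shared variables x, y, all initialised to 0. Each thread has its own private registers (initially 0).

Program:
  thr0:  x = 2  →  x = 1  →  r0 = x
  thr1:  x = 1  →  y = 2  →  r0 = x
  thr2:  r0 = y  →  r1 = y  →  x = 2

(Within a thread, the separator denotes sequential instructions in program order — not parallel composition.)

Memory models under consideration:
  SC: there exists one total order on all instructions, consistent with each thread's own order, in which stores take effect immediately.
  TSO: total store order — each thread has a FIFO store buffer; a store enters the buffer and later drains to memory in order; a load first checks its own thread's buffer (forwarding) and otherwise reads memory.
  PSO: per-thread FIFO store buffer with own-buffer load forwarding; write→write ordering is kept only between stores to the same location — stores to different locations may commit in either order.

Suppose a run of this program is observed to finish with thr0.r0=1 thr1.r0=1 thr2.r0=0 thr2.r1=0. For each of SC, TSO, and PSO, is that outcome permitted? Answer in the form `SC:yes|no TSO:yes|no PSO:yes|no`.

outcome vector order: (thr0.r0,thr1.r0,thr2.r0,thr2.r1)
SC: 12 outcomes — {<1 1 0 0>, <1 1 0 2>, <1 1 2 2>, <1 2 0 0>, <1 2 0 2>, <1 2 2 2>, <2 1 0 0>, <2 1 0 2>, <2 1 2 2>, <2 2 0 0>, <2 2 0 2>, <2 2 2 2>}
TSO: 12 outcomes — {<1 1 0 0>, <1 1 0 2>, <1 1 2 2>, <1 2 0 0>, <1 2 0 2>, <1 2 2 2>, <2 1 0 0>, <2 1 0 2>, <2 1 2 2>, <2 2 0 0>, <2 2 0 2>, <2 2 2 2>}
PSO: 12 outcomes — {<1 1 0 0>, <1 1 0 2>, <1 1 2 2>, <1 2 0 0>, <1 2 0 2>, <1 2 2 2>, <2 1 0 0>, <2 1 0 2>, <2 1 2 2>, <2 2 0 0>, <2 2 0 2>, <2 2 2 2>}
target <1 1 0 0> ∈ {SC,TSO,PSO}

SC:yes TSO:yes PSO:yes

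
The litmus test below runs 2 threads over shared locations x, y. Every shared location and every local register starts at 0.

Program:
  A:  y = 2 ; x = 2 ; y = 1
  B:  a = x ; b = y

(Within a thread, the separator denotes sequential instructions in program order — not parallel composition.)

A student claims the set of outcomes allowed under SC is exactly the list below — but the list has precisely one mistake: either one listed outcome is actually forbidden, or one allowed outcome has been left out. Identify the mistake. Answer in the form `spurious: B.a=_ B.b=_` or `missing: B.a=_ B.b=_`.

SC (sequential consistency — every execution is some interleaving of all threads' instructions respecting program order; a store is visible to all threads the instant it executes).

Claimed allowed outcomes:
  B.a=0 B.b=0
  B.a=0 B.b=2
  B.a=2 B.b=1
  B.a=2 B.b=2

missing: B.a=0 B.b=1

outcome vector order: (B.a,B.b)
SC (5): 0/0 0/1 0/2 2/1 2/2
SC∖claimed = {0/1}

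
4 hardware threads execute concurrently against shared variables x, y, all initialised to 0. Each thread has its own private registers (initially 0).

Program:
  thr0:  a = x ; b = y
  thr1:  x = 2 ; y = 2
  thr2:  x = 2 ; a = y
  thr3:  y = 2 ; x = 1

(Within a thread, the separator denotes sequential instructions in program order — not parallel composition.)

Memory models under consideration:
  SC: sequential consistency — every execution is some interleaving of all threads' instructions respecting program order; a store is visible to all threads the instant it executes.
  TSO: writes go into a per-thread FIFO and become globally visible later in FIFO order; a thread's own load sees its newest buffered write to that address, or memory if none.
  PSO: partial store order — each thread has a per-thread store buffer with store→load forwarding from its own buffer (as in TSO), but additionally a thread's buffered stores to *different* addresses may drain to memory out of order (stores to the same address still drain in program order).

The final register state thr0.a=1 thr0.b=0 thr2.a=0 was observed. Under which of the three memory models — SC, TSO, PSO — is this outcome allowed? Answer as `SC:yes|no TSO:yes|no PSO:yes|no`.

SC:no TSO:no PSO:yes

outcome vector order: (thr0.a,thr0.b,thr2.a)
SC: 10 outcomes — {<0 0 0>, <0 0 2>, <0 2 0>, <0 2 2>, <1 2 0>, <1 2 2>, <2 0 0>, <2 0 2>, <2 2 0>, <2 2 2>}
TSO: 10 outcomes — {<0 0 0>, <0 0 2>, <0 2 0>, <0 2 2>, <1 2 0>, <1 2 2>, <2 0 0>, <2 0 2>, <2 2 0>, <2 2 2>}
PSO: 12 outcomes — {<0 0 0>, <0 0 2>, <0 2 0>, <0 2 2>, <1 0 0>, <1 0 2>, <1 2 0>, <1 2 2>, <2 0 0>, <2 0 2>, <2 2 0>, <2 2 2>}
target <1 0 0> ∈ {PSO}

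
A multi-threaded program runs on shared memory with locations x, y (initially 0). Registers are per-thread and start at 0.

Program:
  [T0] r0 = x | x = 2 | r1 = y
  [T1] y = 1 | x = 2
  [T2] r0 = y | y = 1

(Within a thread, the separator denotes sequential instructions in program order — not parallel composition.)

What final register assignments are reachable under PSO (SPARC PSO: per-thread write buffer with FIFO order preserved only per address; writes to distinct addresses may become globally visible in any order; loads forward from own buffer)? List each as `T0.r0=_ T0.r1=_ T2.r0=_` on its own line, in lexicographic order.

outcome vector order: (T0.r0,T0.r1,T2.r0)
|PSO outcomes| = 8

T0.r0=0 T0.r1=0 T2.r0=0
T0.r0=0 T0.r1=0 T2.r0=1
T0.r0=0 T0.r1=1 T2.r0=0
T0.r0=0 T0.r1=1 T2.r0=1
T0.r0=2 T0.r1=0 T2.r0=0
T0.r0=2 T0.r1=0 T2.r0=1
T0.r0=2 T0.r1=1 T2.r0=0
T0.r0=2 T0.r1=1 T2.r0=1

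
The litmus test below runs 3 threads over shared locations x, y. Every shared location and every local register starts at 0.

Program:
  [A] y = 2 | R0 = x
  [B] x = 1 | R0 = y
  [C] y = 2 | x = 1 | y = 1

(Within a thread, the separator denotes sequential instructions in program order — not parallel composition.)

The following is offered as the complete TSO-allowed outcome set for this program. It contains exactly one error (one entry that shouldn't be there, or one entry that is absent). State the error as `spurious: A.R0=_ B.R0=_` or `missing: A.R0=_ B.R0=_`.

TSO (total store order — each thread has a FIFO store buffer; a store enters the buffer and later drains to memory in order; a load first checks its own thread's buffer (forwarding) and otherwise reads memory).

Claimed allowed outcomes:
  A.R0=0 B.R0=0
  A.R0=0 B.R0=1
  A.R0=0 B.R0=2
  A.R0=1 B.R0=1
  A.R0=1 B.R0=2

outcome vector order: (A.R0,B.R0)
TSO: 6 outcomes — {00 01 02 10 11 12}
TSO∖claimed = {10}

missing: A.R0=1 B.R0=0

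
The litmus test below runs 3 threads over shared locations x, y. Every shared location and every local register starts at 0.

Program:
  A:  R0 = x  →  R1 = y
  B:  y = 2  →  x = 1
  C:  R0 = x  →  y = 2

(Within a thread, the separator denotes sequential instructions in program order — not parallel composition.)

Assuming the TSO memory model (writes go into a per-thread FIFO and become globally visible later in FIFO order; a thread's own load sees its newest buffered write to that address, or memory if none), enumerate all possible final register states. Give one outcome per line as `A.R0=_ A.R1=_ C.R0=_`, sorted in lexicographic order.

A.R0=0 A.R1=0 C.R0=0
A.R0=0 A.R1=0 C.R0=1
A.R0=0 A.R1=2 C.R0=0
A.R0=0 A.R1=2 C.R0=1
A.R0=1 A.R1=2 C.R0=0
A.R0=1 A.R1=2 C.R0=1

outcome vector order: (A.R0,A.R1,C.R0)
|TSO outcomes| = 6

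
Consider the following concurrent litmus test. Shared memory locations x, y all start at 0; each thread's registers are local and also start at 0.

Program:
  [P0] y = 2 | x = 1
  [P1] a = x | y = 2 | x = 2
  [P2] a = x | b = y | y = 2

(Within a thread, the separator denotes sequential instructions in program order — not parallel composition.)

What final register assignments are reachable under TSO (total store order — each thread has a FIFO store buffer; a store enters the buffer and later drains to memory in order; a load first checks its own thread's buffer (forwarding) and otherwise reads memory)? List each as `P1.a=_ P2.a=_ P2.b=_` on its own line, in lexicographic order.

outcome vector order: (P1.a,P2.a,P2.b)
|TSO outcomes| = 8

P1.a=0 P2.a=0 P2.b=0
P1.a=0 P2.a=0 P2.b=2
P1.a=0 P2.a=1 P2.b=2
P1.a=0 P2.a=2 P2.b=2
P1.a=1 P2.a=0 P2.b=0
P1.a=1 P2.a=0 P2.b=2
P1.a=1 P2.a=1 P2.b=2
P1.a=1 P2.a=2 P2.b=2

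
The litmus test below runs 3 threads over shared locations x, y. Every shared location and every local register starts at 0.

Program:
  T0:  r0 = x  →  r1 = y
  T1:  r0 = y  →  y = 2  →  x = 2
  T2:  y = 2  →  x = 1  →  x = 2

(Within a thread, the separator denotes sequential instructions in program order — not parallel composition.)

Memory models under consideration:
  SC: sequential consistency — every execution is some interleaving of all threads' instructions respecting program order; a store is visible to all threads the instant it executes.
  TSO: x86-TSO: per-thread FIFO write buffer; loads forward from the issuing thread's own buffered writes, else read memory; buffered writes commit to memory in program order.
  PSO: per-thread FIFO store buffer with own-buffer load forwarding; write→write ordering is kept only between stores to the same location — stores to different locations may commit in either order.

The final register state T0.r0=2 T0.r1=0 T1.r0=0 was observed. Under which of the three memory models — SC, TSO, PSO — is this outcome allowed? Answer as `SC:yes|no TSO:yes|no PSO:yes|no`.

SC:no TSO:no PSO:yes

outcome vector order: (T0.r0,T0.r1,T1.r0)
[SC] allowed = {000 002 020 022 120 122 220 222}
[TSO] allowed = {000 002 020 022 120 122 220 222}
[PSO] allowed = {000 002 020 022 100 102 120 122 200 202 220 222}
target 200 ∈ {PSO}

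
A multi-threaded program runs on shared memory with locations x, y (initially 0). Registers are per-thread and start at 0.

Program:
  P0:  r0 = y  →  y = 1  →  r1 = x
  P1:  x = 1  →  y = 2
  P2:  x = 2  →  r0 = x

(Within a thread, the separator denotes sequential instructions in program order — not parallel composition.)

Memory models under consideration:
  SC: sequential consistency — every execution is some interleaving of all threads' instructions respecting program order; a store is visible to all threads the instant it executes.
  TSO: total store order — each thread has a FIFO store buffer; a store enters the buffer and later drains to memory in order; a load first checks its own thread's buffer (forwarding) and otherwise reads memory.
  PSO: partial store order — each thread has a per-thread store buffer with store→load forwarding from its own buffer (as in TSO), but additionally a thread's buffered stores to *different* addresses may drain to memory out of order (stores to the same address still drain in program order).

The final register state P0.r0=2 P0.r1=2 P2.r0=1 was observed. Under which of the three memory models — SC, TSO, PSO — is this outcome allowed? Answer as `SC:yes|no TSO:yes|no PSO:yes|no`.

SC:no TSO:no PSO:yes

outcome vector order: (P0.r0,P0.r1,P2.r0)
SC (9): <0 0 1>; <0 0 2>; <0 1 1>; <0 1 2>; <0 2 1>; <0 2 2>; <2 1 1>; <2 1 2>; <2 2 2>
TSO (9): <0 0 1>; <0 0 2>; <0 1 1>; <0 1 2>; <0 2 1>; <0 2 2>; <2 1 1>; <2 1 2>; <2 2 2>
PSO (12): <0 0 1>; <0 0 2>; <0 1 1>; <0 1 2>; <0 2 1>; <0 2 2>; <2 0 1>; <2 0 2>; <2 1 1>; <2 1 2>; <2 2 1>; <2 2 2>
target <2 2 1> ∈ {PSO}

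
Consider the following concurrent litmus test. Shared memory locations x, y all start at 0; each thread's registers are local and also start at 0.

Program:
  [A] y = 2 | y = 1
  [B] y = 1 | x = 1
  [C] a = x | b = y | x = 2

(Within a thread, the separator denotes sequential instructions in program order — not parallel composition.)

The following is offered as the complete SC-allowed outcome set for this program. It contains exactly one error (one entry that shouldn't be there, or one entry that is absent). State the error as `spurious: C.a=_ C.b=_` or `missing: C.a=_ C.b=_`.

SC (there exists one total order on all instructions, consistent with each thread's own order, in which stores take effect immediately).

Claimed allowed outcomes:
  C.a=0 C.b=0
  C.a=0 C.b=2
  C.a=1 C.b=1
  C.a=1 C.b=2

outcome vector order: (C.a,C.b)
SC (5): (0,0); (0,1); (0,2); (1,1); (1,2)
SC∖claimed = {(0,1)}

missing: C.a=0 C.b=1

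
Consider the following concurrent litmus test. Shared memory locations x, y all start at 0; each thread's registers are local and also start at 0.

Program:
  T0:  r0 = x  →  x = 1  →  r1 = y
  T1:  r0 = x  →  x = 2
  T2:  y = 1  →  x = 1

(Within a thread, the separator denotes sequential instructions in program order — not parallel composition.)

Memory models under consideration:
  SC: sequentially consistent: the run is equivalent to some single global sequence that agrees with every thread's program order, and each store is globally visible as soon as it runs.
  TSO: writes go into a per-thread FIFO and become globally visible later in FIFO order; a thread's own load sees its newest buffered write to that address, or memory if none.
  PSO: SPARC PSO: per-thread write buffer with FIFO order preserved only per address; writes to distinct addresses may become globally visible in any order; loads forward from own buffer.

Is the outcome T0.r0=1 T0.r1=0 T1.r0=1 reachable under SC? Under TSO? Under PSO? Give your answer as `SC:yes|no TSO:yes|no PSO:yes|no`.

outcome vector order: (T0.r0,T0.r1,T1.r0)
under SC → <0 0 0> <0 0 1> <0 1 0> <0 1 1> <1 1 0> <1 1 1> <2 0 0> <2 1 0> <2 1 1>
under TSO → <0 0 0> <0 0 1> <0 1 0> <0 1 1> <1 1 0> <1 1 1> <2 0 0> <2 1 0> <2 1 1>
under PSO → <0 0 0> <0 0 1> <0 1 0> <0 1 1> <1 0 0> <1 0 1> <1 1 0> <1 1 1> <2 0 0> <2 0 1> <2 1 0> <2 1 1>
target <1 0 1> ∈ {PSO}

SC:no TSO:no PSO:yes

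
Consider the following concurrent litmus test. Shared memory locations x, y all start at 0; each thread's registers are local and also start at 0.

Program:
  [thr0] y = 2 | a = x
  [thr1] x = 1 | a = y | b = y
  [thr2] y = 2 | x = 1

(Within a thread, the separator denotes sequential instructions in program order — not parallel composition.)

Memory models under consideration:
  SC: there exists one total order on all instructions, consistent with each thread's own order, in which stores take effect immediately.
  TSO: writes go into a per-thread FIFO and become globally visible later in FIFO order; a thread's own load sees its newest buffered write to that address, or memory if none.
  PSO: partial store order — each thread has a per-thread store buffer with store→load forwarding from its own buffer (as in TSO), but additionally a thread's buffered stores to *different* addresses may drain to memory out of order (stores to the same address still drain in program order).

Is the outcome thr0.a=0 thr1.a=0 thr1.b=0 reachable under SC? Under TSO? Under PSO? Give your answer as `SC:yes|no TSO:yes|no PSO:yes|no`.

SC:no TSO:yes PSO:yes

outcome vector order: (thr0.a,thr1.a,thr1.b)
under SC → 022, 100, 102, 122
under TSO → 000, 002, 022, 100, 102, 122
under PSO → 000, 002, 022, 100, 102, 122
target 000 ∈ {TSO,PSO}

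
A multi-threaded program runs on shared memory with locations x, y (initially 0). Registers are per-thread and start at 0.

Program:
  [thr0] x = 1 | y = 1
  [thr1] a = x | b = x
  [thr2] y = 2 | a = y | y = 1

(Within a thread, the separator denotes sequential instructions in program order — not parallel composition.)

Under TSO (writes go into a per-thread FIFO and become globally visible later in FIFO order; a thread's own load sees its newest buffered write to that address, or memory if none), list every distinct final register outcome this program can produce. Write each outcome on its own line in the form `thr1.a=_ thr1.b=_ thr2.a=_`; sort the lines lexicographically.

thr1.a=0 thr1.b=0 thr2.a=1
thr1.a=0 thr1.b=0 thr2.a=2
thr1.a=0 thr1.b=1 thr2.a=1
thr1.a=0 thr1.b=1 thr2.a=2
thr1.a=1 thr1.b=1 thr2.a=1
thr1.a=1 thr1.b=1 thr2.a=2

outcome vector order: (thr1.a,thr1.b,thr2.a)
|TSO outcomes| = 6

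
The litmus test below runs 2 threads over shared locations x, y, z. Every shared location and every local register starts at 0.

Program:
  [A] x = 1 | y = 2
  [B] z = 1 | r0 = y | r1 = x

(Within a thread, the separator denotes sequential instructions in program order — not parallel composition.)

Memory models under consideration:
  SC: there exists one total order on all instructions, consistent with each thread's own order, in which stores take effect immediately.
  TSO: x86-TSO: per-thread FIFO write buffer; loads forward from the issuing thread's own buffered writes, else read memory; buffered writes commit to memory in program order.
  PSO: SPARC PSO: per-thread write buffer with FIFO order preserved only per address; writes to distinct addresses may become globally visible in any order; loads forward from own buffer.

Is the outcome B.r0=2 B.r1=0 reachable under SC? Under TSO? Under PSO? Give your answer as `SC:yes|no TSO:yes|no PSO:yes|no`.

outcome vector order: (B.r0,B.r1)
SC: 3 outcomes — {(0,0), (0,1), (2,1)}
TSO: 3 outcomes — {(0,0), (0,1), (2,1)}
PSO: 4 outcomes — {(0,0), (0,1), (2,0), (2,1)}
target (2,0) ∈ {PSO}

SC:no TSO:no PSO:yes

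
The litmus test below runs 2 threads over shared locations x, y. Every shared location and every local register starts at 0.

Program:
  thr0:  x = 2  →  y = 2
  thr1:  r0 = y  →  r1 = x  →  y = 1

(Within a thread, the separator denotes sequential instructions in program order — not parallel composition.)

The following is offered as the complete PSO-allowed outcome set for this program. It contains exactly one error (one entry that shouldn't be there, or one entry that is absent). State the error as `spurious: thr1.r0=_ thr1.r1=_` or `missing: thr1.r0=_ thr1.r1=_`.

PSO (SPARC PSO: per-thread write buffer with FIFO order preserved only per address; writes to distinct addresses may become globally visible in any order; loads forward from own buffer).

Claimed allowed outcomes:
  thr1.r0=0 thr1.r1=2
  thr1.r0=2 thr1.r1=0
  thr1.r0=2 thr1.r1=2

missing: thr1.r0=0 thr1.r1=0

outcome vector order: (thr1.r0,thr1.r1)
[PSO] allowed = {<0 0> <0 2> <2 0> <2 2>}
PSO∖claimed = {<0 0>}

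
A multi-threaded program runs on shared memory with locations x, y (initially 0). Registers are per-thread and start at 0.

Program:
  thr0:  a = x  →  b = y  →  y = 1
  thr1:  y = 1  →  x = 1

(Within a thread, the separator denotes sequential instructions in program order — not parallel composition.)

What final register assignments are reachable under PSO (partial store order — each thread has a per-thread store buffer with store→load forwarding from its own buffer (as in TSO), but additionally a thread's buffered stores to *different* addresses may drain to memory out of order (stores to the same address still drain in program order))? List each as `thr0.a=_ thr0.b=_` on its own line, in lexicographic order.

thr0.a=0 thr0.b=0
thr0.a=0 thr0.b=1
thr0.a=1 thr0.b=0
thr0.a=1 thr0.b=1

outcome vector order: (thr0.a,thr0.b)
|PSO outcomes| = 4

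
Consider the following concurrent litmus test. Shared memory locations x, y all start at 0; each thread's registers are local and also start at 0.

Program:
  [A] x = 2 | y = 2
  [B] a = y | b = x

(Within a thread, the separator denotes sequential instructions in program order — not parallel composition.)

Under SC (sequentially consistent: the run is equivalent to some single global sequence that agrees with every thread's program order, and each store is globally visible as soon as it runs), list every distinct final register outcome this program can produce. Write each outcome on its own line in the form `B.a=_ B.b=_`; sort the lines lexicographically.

outcome vector order: (B.a,B.b)
|SC outcomes| = 3

B.a=0 B.b=0
B.a=0 B.b=2
B.a=2 B.b=2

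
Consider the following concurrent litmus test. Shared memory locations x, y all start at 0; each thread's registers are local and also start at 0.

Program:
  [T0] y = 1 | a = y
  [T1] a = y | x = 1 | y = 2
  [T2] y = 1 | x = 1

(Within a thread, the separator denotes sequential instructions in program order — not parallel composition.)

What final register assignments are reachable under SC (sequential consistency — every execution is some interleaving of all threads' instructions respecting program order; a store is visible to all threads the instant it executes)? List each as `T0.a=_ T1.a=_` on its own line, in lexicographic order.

T0.a=1 T1.a=0
T0.a=1 T1.a=1
T0.a=2 T1.a=0
T0.a=2 T1.a=1

outcome vector order: (T0.a,T1.a)
|SC outcomes| = 4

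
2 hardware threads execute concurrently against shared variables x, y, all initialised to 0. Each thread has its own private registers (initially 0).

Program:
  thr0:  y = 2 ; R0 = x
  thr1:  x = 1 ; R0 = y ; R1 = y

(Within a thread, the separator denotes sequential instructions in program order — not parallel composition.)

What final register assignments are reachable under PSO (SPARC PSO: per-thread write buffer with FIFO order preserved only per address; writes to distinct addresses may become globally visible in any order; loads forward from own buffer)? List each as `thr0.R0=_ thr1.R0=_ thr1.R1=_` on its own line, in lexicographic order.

outcome vector order: (thr0.R0,thr1.R0,thr1.R1)
|PSO outcomes| = 6

thr0.R0=0 thr1.R0=0 thr1.R1=0
thr0.R0=0 thr1.R0=0 thr1.R1=2
thr0.R0=0 thr1.R0=2 thr1.R1=2
thr0.R0=1 thr1.R0=0 thr1.R1=0
thr0.R0=1 thr1.R0=0 thr1.R1=2
thr0.R0=1 thr1.R0=2 thr1.R1=2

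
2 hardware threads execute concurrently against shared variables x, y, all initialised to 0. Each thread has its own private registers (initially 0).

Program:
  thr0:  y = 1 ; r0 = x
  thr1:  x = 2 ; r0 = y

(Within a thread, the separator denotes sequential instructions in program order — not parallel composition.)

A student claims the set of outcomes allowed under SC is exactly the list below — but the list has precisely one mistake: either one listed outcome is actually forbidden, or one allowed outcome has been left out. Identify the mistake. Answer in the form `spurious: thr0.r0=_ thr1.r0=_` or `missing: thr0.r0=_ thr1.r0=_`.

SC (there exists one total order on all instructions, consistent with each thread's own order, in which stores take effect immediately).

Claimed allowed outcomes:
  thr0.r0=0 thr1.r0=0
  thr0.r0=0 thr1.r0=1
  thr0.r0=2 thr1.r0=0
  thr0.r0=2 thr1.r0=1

outcome vector order: (thr0.r0,thr1.r0)
under SC → 01, 20, 21
claimed∖SC = {00}

spurious: thr0.r0=0 thr1.r0=0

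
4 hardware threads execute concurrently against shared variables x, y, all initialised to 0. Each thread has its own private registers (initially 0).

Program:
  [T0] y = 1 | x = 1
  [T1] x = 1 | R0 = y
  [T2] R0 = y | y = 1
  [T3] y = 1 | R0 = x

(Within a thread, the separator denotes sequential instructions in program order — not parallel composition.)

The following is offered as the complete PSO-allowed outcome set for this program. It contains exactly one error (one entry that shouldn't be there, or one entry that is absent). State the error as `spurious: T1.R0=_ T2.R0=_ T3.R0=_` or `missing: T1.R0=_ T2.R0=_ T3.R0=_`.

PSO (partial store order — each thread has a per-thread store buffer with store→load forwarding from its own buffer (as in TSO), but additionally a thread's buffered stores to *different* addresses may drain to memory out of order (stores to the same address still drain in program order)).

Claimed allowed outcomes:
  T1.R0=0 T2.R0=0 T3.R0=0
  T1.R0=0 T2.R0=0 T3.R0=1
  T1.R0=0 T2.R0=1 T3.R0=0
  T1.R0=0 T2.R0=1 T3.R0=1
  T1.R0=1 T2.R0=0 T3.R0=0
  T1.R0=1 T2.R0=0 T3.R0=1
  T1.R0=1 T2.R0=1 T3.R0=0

missing: T1.R0=1 T2.R0=1 T3.R0=1

outcome vector order: (T1.R0,T2.R0,T3.R0)
under PSO → <0 0 0>; <0 0 1>; <0 1 0>; <0 1 1>; <1 0 0>; <1 0 1>; <1 1 0>; <1 1 1>
PSO∖claimed = {<1 1 1>}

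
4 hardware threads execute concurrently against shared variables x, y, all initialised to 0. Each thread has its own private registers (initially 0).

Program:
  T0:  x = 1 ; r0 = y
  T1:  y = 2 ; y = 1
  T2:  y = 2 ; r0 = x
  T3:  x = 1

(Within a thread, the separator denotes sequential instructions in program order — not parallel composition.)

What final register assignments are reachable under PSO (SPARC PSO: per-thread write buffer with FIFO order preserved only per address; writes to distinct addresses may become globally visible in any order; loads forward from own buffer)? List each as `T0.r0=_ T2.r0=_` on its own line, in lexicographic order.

outcome vector order: (T0.r0,T2.r0)
|PSO outcomes| = 6

T0.r0=0 T2.r0=0
T0.r0=0 T2.r0=1
T0.r0=1 T2.r0=0
T0.r0=1 T2.r0=1
T0.r0=2 T2.r0=0
T0.r0=2 T2.r0=1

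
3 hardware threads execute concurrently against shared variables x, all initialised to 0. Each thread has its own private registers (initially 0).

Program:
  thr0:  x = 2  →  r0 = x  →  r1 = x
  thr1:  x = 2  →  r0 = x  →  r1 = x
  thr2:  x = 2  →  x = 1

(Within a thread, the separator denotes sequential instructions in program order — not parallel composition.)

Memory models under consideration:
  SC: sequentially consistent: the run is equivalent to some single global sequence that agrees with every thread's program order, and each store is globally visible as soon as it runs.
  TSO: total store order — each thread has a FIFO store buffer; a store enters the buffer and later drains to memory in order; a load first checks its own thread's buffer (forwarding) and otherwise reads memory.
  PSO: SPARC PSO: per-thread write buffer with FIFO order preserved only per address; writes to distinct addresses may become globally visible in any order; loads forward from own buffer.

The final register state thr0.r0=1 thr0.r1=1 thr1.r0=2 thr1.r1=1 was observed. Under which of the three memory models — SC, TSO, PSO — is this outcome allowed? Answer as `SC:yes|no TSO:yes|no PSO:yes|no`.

outcome vector order: (thr0.r0,thr0.r1,thr1.r0,thr1.r1)
[SC] allowed = {1111; 1121; 1122; 1222; 2111; 2121; 2122; 2211; 2212; 2221; 2222}
[TSO] allowed = {1111; 1121; 1122; 1222; 2111; 2121; 2122; 2211; 2212; 2221; 2222}
[PSO] allowed = {1111; 1121; 1122; 1222; 2111; 2121; 2122; 2211; 2212; 2221; 2222}
target 1121 ∈ {SC,TSO,PSO}

SC:yes TSO:yes PSO:yes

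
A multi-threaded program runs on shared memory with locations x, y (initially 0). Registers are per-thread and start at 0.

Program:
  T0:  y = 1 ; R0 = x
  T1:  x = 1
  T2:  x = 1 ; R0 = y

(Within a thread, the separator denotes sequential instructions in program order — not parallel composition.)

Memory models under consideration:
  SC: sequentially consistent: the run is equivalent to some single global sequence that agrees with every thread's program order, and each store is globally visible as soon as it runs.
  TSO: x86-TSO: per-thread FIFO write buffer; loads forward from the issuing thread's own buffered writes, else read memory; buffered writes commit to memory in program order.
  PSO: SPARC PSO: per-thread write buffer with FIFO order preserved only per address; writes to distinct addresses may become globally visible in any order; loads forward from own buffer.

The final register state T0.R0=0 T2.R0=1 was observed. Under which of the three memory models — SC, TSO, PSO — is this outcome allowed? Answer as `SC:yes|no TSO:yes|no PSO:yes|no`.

SC:yes TSO:yes PSO:yes

outcome vector order: (T0.R0,T2.R0)
[SC] allowed = {0/1; 1/0; 1/1}
[TSO] allowed = {0/0; 0/1; 1/0; 1/1}
[PSO] allowed = {0/0; 0/1; 1/0; 1/1}
target 0/1 ∈ {SC,TSO,PSO}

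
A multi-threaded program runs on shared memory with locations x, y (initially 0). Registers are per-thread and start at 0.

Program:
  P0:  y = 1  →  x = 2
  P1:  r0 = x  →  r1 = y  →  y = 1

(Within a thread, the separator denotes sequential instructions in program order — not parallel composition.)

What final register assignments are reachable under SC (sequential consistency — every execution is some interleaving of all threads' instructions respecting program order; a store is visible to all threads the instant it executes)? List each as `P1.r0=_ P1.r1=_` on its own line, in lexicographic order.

outcome vector order: (P1.r0,P1.r1)
|SC outcomes| = 3

P1.r0=0 P1.r1=0
P1.r0=0 P1.r1=1
P1.r0=2 P1.r1=1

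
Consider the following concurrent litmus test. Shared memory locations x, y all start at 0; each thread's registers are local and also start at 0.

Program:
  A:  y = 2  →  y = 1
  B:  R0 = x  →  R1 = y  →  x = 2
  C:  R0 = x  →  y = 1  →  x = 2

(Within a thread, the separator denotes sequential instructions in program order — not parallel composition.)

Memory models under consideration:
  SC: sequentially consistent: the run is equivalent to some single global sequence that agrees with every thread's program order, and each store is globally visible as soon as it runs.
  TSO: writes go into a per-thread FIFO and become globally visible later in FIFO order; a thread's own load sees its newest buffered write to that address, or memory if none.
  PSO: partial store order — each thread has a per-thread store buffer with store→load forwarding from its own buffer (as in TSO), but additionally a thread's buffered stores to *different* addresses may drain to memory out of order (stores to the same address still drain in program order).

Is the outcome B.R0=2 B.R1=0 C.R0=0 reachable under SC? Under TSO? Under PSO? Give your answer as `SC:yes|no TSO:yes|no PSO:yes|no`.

SC:no TSO:no PSO:yes

outcome vector order: (B.R0,B.R1,C.R0)
[SC] allowed = {0/0/0, 0/0/2, 0/1/0, 0/1/2, 0/2/0, 0/2/2, 2/1/0, 2/2/0}
[TSO] allowed = {0/0/0, 0/0/2, 0/1/0, 0/1/2, 0/2/0, 0/2/2, 2/1/0, 2/2/0}
[PSO] allowed = {0/0/0, 0/0/2, 0/1/0, 0/1/2, 0/2/0, 0/2/2, 2/0/0, 2/1/0, 2/2/0}
target 2/0/0 ∈ {PSO}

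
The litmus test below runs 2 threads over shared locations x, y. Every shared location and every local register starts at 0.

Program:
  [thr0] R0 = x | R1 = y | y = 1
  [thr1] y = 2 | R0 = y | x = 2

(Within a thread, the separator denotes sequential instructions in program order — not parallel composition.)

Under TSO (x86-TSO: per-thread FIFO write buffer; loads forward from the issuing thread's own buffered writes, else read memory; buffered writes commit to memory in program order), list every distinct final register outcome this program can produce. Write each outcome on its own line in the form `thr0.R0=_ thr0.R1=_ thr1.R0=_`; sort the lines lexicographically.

thr0.R0=0 thr0.R1=0 thr1.R0=1
thr0.R0=0 thr0.R1=0 thr1.R0=2
thr0.R0=0 thr0.R1=2 thr1.R0=1
thr0.R0=0 thr0.R1=2 thr1.R0=2
thr0.R0=2 thr0.R1=2 thr1.R0=2

outcome vector order: (thr0.R0,thr0.R1,thr1.R0)
|TSO outcomes| = 5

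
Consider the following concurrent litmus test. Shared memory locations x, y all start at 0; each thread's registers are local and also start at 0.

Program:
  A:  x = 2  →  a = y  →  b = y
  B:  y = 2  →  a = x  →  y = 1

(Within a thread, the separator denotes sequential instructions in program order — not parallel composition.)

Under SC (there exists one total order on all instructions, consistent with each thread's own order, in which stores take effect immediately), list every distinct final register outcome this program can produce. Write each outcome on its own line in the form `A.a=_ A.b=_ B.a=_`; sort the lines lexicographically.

A.a=0 A.b=0 B.a=2
A.a=0 A.b=1 B.a=2
A.a=0 A.b=2 B.a=2
A.a=1 A.b=1 B.a=0
A.a=1 A.b=1 B.a=2
A.a=2 A.b=1 B.a=0
A.a=2 A.b=1 B.a=2
A.a=2 A.b=2 B.a=0
A.a=2 A.b=2 B.a=2

outcome vector order: (A.a,A.b,B.a)
|SC outcomes| = 9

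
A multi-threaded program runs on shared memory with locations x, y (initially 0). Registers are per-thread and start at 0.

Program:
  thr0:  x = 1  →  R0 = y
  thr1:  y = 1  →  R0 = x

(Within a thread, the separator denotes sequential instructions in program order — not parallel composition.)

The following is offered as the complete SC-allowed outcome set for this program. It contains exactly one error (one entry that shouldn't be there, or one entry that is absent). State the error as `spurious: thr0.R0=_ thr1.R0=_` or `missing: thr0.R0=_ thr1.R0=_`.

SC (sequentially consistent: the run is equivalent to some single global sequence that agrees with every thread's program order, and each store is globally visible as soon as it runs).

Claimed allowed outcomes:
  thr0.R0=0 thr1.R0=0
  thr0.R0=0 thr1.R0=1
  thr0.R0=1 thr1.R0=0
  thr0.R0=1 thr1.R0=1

spurious: thr0.R0=0 thr1.R0=0

outcome vector order: (thr0.R0,thr1.R0)
under SC → 01 10 11
claimed∖SC = {00}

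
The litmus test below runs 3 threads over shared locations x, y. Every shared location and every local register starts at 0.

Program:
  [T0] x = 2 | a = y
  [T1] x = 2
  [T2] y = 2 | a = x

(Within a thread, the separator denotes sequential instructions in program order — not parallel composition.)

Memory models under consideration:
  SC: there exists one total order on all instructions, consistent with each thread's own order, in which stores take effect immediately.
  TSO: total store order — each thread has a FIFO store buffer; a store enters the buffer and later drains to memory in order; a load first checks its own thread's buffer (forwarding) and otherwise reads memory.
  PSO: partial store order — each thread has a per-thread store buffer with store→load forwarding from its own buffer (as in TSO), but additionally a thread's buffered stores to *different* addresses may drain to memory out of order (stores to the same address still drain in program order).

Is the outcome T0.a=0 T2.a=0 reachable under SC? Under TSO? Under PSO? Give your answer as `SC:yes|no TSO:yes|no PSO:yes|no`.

SC:no TSO:yes PSO:yes

outcome vector order: (T0.a,T2.a)
SC (3): (0,2), (2,0), (2,2)
TSO (4): (0,0), (0,2), (2,0), (2,2)
PSO (4): (0,0), (0,2), (2,0), (2,2)
target (0,0) ∈ {TSO,PSO}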